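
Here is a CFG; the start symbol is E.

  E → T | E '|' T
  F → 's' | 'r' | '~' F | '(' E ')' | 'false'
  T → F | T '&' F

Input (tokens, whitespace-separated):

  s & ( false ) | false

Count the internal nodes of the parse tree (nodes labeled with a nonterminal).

11

[E [E [T [T [F s]] & [F ( [E [T [F false]]] )]]] | [T [F false]]]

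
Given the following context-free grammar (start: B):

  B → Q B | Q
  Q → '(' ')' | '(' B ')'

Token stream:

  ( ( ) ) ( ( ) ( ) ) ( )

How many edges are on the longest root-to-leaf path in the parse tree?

[B [Q ( [B [Q ( )]] )] [B [Q ( [B [Q ( )] [B [Q ( )]]] )] [B [Q ( )]]]]

6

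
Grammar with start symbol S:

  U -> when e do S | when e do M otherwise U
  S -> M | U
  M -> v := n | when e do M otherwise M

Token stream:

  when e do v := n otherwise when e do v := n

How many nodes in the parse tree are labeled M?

[S [U when e do [M v := n] otherwise [U when e do [S [M v := n]]]]]

2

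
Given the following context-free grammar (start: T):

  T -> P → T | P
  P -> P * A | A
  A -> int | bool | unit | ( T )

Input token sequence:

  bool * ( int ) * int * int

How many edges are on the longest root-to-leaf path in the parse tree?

[T [P [P [P [P [A bool]] * [A ( [T [P [A int]]] )]] * [A int]] * [A int]]]

8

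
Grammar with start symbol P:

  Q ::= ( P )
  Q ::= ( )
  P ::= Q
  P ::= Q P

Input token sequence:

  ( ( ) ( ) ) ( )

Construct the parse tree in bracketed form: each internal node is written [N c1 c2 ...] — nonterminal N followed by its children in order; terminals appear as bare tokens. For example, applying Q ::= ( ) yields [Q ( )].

P
Q P
( P ) P
( Q P ) P
( ( ) P ) P
( ( ) Q ) P
( ( ) ( ) ) P
( ( ) ( ) ) Q
( ( ) ( ) ) ( )

[P [Q ( [P [Q ( )] [P [Q ( )]]] )] [P [Q ( )]]]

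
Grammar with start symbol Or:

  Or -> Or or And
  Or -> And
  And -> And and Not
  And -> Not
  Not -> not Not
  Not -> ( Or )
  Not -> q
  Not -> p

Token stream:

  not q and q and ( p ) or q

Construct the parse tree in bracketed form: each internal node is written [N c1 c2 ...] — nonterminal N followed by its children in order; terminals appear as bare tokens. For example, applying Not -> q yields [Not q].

[Or [Or [And [And [And [Not not [Not q]]] and [Not q]] and [Not ( [Or [And [Not p]]] )]]] or [And [Not q]]]

Or
Or or And
And or And
And and Not or And
And and Not and Not or And
Not and Not and Not or And
not Not and Not and Not or And
not q and Not and Not or And
not q and q and Not or And
not q and q and ( Or ) or And
not q and q and ( And ) or And
not q and q and ( Not ) or And
not q and q and ( p ) or And
not q and q and ( p ) or Not
not q and q and ( p ) or q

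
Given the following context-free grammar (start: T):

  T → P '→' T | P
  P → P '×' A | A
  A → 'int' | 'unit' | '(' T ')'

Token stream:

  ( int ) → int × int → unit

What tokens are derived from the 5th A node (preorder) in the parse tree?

[T [P [A ( [T [P [A int]]] )]] → [T [P [P [A int]] × [A int]] → [T [P [A unit]]]]]

unit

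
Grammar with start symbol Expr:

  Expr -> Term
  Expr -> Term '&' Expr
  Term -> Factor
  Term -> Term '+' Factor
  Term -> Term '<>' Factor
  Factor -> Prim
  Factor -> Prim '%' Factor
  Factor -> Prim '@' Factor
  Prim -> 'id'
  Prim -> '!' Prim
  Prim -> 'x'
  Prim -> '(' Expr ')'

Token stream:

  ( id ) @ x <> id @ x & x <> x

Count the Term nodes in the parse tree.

5

[Expr [Term [Term [Factor [Prim ( [Expr [Term [Factor [Prim id]]]] )] @ [Factor [Prim x]]]] <> [Factor [Prim id] @ [Factor [Prim x]]]] & [Expr [Term [Term [Factor [Prim x]]] <> [Factor [Prim x]]]]]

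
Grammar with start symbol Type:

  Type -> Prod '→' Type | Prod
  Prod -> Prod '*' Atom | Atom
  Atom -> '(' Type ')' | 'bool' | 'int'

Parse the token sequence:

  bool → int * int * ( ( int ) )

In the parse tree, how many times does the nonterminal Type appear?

4

[Type [Prod [Atom bool]] → [Type [Prod [Prod [Prod [Atom int]] * [Atom int]] * [Atom ( [Type [Prod [Atom ( [Type [Prod [Atom int]]] )]]] )]]]]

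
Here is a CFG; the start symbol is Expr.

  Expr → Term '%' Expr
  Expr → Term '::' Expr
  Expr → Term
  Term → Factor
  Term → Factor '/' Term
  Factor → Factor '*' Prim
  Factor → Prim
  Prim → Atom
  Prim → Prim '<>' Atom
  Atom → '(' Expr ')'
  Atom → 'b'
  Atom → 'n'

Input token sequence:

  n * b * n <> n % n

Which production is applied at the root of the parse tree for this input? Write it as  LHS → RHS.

[Expr [Term [Factor [Factor [Factor [Prim [Atom n]]] * [Prim [Atom b]]] * [Prim [Prim [Atom n]] <> [Atom n]]]] % [Expr [Term [Factor [Prim [Atom n]]]]]]

Expr → Term '%' Expr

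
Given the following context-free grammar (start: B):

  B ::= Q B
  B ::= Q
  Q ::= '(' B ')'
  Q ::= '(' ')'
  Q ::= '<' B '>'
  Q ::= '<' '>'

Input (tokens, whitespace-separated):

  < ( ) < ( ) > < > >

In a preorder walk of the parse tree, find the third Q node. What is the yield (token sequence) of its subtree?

[B [Q < [B [Q ( )] [B [Q < [B [Q ( )]] >] [B [Q < >]]]] >]]

< ( ) >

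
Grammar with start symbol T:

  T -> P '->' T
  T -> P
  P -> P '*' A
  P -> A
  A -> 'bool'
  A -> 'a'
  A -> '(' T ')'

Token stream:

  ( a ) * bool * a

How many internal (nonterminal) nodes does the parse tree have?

[T [P [P [P [A ( [T [P [A a]]] )]] * [A bool]] * [A a]]]

10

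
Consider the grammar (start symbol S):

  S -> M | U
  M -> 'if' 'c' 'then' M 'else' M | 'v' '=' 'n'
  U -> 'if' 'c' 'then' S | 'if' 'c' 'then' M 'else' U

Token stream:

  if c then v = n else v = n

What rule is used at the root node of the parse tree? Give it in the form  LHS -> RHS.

S -> M

[S [M if c then [M v = n] else [M v = n]]]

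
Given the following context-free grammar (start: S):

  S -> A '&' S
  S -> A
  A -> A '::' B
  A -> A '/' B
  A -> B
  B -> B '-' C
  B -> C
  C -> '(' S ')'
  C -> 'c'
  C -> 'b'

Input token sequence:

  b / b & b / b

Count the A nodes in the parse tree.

[S [A [A [B [C b]]] / [B [C b]]] & [S [A [A [B [C b]]] / [B [C b]]]]]

4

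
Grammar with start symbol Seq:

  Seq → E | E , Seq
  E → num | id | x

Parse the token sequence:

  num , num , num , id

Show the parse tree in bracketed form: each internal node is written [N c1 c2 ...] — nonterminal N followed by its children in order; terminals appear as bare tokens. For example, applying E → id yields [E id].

[Seq [E num] , [Seq [E num] , [Seq [E num] , [Seq [E id]]]]]

Seq
E , Seq
num , Seq
num , E , Seq
num , num , Seq
num , num , E , Seq
num , num , num , Seq
num , num , num , E
num , num , num , id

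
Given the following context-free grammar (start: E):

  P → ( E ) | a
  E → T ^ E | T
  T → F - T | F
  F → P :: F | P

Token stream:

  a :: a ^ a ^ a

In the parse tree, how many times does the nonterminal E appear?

[E [T [F [P a] :: [F [P a]]]] ^ [E [T [F [P a]]] ^ [E [T [F [P a]]]]]]

3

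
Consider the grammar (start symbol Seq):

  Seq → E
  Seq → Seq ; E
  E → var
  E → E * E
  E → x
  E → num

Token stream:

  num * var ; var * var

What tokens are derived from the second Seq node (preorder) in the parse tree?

[Seq [Seq [E [E num] * [E var]]] ; [E [E var] * [E var]]]

num * var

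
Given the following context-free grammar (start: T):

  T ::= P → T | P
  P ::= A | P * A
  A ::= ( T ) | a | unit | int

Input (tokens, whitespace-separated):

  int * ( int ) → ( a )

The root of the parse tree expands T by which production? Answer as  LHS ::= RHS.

[T [P [P [A int]] * [A ( [T [P [A int]]] )]] → [T [P [A ( [T [P [A a]]] )]]]]

T ::= P → T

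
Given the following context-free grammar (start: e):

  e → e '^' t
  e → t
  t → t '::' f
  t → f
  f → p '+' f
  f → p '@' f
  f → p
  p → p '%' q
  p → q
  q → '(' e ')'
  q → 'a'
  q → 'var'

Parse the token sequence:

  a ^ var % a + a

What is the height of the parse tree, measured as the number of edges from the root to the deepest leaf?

6

[e [e [t [f [p [q a]]]]] ^ [t [f [p [p [q var]] % [q a]] + [f [p [q a]]]]]]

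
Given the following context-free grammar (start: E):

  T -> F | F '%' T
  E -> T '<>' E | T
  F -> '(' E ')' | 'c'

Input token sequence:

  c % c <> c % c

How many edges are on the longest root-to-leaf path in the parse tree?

[E [T [F c] % [T [F c]]] <> [E [T [F c] % [T [F c]]]]]

5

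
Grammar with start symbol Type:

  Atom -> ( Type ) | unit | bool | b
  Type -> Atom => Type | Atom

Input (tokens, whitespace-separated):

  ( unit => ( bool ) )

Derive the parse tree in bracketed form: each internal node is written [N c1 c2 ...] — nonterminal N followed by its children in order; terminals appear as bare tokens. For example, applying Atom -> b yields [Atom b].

Type
Atom
( Type )
( Atom => Type )
( unit => Type )
( unit => Atom )
( unit => ( Type ) )
( unit => ( Atom ) )
( unit => ( bool ) )

[Type [Atom ( [Type [Atom unit] => [Type [Atom ( [Type [Atom bool]] )]]] )]]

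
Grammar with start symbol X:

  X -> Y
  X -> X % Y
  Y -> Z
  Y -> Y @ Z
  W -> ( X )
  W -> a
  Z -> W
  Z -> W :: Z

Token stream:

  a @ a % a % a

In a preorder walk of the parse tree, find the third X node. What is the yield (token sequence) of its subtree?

a @ a

[X [X [X [Y [Y [Z [W a]]] @ [Z [W a]]]] % [Y [Z [W a]]]] % [Y [Z [W a]]]]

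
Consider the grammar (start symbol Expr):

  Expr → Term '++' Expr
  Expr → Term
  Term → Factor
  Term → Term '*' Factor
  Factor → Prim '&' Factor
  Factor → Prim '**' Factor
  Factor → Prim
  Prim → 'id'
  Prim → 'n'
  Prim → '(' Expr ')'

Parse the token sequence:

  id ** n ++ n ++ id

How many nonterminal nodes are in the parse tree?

14

[Expr [Term [Factor [Prim id] ** [Factor [Prim n]]]] ++ [Expr [Term [Factor [Prim n]]] ++ [Expr [Term [Factor [Prim id]]]]]]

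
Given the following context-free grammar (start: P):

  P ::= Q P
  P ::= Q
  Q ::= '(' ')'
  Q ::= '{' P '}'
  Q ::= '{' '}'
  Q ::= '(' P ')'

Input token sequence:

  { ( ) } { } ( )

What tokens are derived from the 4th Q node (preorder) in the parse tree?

( )

[P [Q { [P [Q ( )]] }] [P [Q { }] [P [Q ( )]]]]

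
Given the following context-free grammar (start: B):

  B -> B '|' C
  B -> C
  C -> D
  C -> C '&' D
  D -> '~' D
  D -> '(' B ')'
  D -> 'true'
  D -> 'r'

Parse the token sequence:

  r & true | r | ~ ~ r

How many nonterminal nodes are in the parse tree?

13

[B [B [B [C [C [D r]] & [D true]]] | [C [D r]]] | [C [D ~ [D ~ [D r]]]]]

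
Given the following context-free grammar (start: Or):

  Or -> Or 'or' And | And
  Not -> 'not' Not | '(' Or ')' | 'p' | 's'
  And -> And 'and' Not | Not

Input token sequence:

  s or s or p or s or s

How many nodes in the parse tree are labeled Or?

5

[Or [Or [Or [Or [Or [And [Not s]]] or [And [Not s]]] or [And [Not p]]] or [And [Not s]]] or [And [Not s]]]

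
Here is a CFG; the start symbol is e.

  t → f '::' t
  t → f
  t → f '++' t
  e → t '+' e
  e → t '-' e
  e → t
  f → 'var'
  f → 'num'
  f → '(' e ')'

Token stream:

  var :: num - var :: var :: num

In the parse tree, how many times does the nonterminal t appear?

[e [t [f var] :: [t [f num]]] - [e [t [f var] :: [t [f var] :: [t [f num]]]]]]

5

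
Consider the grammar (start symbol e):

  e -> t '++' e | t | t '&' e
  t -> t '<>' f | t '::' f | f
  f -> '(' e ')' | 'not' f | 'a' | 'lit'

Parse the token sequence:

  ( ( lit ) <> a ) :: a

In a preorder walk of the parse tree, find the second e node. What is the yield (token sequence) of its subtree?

( lit ) <> a

[e [t [t [f ( [e [t [t [f ( [e [t [f lit]]] )]] <> [f a]]] )]] :: [f a]]]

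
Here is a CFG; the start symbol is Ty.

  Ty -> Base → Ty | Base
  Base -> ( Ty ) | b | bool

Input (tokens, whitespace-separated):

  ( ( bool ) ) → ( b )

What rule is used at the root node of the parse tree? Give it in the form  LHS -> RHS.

[Ty [Base ( [Ty [Base ( [Ty [Base bool]] )]] )] → [Ty [Base ( [Ty [Base b]] )]]]

Ty -> Base → Ty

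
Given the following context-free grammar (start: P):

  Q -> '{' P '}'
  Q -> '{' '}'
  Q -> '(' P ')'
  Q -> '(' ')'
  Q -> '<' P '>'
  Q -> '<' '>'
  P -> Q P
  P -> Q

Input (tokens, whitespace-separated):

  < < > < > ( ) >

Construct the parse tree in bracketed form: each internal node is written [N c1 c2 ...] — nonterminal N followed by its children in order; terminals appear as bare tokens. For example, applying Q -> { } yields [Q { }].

[P [Q < [P [Q < >] [P [Q < >] [P [Q ( )]]]] >]]

P
Q
< P >
< Q P >
< < > P >
< < > Q P >
< < > < > P >
< < > < > Q >
< < > < > ( ) >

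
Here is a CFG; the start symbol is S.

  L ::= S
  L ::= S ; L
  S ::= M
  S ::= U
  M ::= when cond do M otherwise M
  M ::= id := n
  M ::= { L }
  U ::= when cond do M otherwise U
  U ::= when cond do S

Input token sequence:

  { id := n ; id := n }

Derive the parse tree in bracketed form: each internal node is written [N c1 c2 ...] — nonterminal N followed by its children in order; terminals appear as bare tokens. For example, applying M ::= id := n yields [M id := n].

[S [M { [L [S [M id := n]] ; [L [S [M id := n]]]] }]]

S
M
{ L }
{ S ; L }
{ M ; L }
{ id := n ; L }
{ id := n ; S }
{ id := n ; M }
{ id := n ; id := n }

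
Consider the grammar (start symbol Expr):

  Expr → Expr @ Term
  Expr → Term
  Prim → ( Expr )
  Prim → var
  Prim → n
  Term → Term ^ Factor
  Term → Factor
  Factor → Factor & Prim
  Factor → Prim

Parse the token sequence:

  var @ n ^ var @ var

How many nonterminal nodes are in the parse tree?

[Expr [Expr [Expr [Term [Factor [Prim var]]]] @ [Term [Term [Factor [Prim n]]] ^ [Factor [Prim var]]]] @ [Term [Factor [Prim var]]]]

15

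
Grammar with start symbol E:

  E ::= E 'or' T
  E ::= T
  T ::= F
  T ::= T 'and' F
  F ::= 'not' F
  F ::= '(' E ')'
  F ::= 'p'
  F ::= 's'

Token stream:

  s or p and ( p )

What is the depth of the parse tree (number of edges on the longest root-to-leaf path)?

6

[E [E [T [F s]]] or [T [T [F p]] and [F ( [E [T [F p]]] )]]]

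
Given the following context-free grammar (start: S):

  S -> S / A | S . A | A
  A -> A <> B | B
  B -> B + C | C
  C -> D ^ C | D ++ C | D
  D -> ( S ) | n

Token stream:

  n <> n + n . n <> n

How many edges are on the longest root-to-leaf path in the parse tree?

7

[S [S [A [A [B [C [D n]]]] <> [B [B [C [D n]]] + [C [D n]]]]] . [A [A [B [C [D n]]]] <> [B [C [D n]]]]]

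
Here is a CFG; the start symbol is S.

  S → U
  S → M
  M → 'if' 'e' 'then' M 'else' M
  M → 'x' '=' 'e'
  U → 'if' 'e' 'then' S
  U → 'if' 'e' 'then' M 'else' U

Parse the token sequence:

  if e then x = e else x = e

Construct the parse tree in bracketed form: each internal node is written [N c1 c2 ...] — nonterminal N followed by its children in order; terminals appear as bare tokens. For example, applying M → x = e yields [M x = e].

S
M
if e then M else M
if e then x = e else M
if e then x = e else x = e

[S [M if e then [M x = e] else [M x = e]]]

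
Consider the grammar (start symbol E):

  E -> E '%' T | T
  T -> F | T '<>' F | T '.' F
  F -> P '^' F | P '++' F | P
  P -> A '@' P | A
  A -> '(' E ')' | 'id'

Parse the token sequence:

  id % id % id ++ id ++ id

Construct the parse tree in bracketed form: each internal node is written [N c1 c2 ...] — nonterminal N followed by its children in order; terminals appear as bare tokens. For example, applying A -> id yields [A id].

E
E % T
E % T % T
T % T % T
F % T % T
P % T % T
A % T % T
id % T % T
id % F % T
id % P % T
id % A % T
id % id % T
id % id % F
id % id % P ++ F
id % id % A ++ F
id % id % id ++ F
id % id % id ++ P ++ F
id % id % id ++ A ++ F
id % id % id ++ id ++ F
id % id % id ++ id ++ P
id % id % id ++ id ++ A
id % id % id ++ id ++ id

[E [E [E [T [F [P [A id]]]]] % [T [F [P [A id]]]]] % [T [F [P [A id]] ++ [F [P [A id]] ++ [F [P [A id]]]]]]]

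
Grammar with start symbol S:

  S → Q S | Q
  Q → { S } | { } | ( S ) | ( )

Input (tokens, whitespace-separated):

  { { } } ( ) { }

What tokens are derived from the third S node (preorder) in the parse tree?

( ) { }

[S [Q { [S [Q { }]] }] [S [Q ( )] [S [Q { }]]]]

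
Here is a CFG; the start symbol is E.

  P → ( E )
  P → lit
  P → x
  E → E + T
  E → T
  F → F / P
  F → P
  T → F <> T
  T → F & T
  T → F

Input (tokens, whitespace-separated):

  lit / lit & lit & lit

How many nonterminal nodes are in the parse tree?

12

[E [T [F [F [P lit]] / [P lit]] & [T [F [P lit]] & [T [F [P lit]]]]]]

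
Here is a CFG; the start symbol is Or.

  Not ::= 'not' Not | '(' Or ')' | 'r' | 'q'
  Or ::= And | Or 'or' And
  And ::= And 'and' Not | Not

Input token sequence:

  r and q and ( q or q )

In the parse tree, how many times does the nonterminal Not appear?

[Or [And [And [And [Not r]] and [Not q]] and [Not ( [Or [Or [And [Not q]]] or [And [Not q]]] )]]]

5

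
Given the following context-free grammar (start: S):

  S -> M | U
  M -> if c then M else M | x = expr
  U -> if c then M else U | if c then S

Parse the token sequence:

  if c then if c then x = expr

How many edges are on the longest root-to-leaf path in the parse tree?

6

[S [U if c then [S [U if c then [S [M x = expr]]]]]]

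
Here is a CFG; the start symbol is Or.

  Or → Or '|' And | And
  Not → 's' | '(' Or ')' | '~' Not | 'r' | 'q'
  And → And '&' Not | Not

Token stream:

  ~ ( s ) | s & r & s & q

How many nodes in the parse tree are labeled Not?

[Or [Or [And [Not ~ [Not ( [Or [And [Not s]]] )]]]] | [And [And [And [And [Not s]] & [Not r]] & [Not s]] & [Not q]]]

7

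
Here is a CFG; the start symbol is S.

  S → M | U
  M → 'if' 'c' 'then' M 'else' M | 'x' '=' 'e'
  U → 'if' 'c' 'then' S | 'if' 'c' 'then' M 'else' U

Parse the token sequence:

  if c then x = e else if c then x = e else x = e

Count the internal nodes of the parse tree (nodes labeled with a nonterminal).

6

[S [M if c then [M x = e] else [M if c then [M x = e] else [M x = e]]]]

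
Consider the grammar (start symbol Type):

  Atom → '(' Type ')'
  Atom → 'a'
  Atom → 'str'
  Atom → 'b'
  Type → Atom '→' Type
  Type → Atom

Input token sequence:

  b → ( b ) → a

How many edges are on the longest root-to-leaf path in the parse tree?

5

[Type [Atom b] → [Type [Atom ( [Type [Atom b]] )] → [Type [Atom a]]]]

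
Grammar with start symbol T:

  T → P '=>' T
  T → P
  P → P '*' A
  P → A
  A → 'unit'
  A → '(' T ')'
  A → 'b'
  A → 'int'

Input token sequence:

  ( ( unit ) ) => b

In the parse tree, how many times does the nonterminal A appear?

4

[T [P [A ( [T [P [A ( [T [P [A unit]]] )]]] )]] => [T [P [A b]]]]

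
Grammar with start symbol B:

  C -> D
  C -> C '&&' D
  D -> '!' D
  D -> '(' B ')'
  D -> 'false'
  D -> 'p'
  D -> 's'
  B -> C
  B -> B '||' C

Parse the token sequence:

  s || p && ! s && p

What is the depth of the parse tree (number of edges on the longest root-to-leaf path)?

5

[B [B [C [D s]]] || [C [C [C [D p]] && [D ! [D s]]] && [D p]]]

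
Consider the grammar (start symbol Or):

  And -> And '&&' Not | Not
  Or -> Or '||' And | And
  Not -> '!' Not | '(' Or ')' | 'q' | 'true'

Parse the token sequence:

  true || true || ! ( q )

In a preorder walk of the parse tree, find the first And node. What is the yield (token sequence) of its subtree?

true

[Or [Or [Or [And [Not true]]] || [And [Not true]]] || [And [Not ! [Not ( [Or [And [Not q]]] )]]]]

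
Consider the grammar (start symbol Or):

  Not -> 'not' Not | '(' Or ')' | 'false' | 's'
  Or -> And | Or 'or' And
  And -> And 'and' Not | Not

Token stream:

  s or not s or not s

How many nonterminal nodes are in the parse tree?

11

[Or [Or [Or [And [Not s]]] or [And [Not not [Not s]]]] or [And [Not not [Not s]]]]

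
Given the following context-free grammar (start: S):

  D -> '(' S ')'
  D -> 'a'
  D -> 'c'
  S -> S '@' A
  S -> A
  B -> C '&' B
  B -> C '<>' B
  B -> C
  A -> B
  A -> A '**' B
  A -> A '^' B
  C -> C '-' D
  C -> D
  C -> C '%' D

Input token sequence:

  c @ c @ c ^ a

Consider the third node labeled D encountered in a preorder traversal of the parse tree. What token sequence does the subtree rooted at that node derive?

[S [S [S [A [B [C [D c]]]]] @ [A [B [C [D c]]]]] @ [A [A [B [C [D c]]]] ^ [B [C [D a]]]]]

c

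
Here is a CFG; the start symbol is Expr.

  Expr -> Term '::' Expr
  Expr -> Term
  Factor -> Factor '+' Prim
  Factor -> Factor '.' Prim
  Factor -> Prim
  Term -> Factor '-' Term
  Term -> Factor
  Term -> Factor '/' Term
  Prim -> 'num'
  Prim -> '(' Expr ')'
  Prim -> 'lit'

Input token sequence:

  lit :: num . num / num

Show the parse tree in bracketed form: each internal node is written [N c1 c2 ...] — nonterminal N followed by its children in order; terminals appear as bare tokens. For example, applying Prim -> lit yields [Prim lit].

[Expr [Term [Factor [Prim lit]]] :: [Expr [Term [Factor [Factor [Prim num]] . [Prim num]] / [Term [Factor [Prim num]]]]]]

Expr
Term :: Expr
Factor :: Expr
Prim :: Expr
lit :: Expr
lit :: Term
lit :: Factor / Term
lit :: Factor . Prim / Term
lit :: Prim . Prim / Term
lit :: num . Prim / Term
lit :: num . num / Term
lit :: num . num / Factor
lit :: num . num / Prim
lit :: num . num / num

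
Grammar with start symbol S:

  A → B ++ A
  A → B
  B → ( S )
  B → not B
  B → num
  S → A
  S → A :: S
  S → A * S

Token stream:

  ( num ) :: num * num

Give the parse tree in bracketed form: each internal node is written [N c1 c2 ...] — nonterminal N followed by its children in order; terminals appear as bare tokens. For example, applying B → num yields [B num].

S
A :: S
B :: S
( S ) :: S
( A ) :: S
( B ) :: S
( num ) :: S
( num ) :: A * S
( num ) :: B * S
( num ) :: num * S
( num ) :: num * A
( num ) :: num * B
( num ) :: num * num

[S [A [B ( [S [A [B num]]] )]] :: [S [A [B num]] * [S [A [B num]]]]]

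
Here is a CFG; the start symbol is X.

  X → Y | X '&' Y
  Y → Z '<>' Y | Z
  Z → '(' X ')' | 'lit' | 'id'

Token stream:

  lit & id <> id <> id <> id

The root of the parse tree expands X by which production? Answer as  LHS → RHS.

X → X '&' Y

[X [X [Y [Z lit]]] & [Y [Z id] <> [Y [Z id] <> [Y [Z id] <> [Y [Z id]]]]]]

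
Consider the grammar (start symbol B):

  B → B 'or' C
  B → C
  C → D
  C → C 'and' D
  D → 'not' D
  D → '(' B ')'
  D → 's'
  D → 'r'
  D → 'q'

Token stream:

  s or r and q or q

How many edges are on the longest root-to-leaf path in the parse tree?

5

[B [B [B [C [D s]]] or [C [C [D r]] and [D q]]] or [C [D q]]]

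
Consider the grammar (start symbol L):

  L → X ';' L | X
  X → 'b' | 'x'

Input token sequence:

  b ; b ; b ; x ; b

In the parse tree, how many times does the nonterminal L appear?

5

[L [X b] ; [L [X b] ; [L [X b] ; [L [X x] ; [L [X b]]]]]]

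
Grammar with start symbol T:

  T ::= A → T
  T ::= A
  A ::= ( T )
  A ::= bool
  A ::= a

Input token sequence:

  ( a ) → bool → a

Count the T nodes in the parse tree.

4

[T [A ( [T [A a]] )] → [T [A bool] → [T [A a]]]]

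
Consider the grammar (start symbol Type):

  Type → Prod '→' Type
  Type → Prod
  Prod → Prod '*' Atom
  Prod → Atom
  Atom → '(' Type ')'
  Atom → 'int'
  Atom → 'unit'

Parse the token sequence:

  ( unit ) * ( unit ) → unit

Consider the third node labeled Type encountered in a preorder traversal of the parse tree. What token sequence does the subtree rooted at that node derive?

[Type [Prod [Prod [Atom ( [Type [Prod [Atom unit]]] )]] * [Atom ( [Type [Prod [Atom unit]]] )]] → [Type [Prod [Atom unit]]]]

unit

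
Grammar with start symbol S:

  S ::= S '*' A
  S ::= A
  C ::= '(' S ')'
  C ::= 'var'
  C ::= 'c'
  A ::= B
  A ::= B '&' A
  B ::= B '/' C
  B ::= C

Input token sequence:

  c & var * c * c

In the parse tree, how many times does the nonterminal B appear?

4

[S [S [S [A [B [C c]] & [A [B [C var]]]]] * [A [B [C c]]]] * [A [B [C c]]]]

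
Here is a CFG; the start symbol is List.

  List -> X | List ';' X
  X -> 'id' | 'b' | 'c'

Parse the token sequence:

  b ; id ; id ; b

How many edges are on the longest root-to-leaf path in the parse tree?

[List [List [List [List [X b]] ; [X id]] ; [X id]] ; [X b]]

5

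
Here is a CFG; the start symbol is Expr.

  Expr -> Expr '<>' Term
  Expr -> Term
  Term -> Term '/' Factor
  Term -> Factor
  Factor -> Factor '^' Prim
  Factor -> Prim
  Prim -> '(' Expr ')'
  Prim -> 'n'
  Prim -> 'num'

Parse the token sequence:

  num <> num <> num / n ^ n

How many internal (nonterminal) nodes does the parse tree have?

17

[Expr [Expr [Expr [Term [Factor [Prim num]]]] <> [Term [Factor [Prim num]]]] <> [Term [Term [Factor [Prim num]]] / [Factor [Factor [Prim n]] ^ [Prim n]]]]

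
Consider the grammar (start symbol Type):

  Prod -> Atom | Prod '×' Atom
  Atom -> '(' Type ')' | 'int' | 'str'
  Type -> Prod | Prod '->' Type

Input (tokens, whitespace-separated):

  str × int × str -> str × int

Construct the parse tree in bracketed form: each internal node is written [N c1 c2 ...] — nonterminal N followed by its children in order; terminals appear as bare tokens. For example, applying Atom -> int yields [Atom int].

[Type [Prod [Prod [Prod [Atom str]] × [Atom int]] × [Atom str]] -> [Type [Prod [Prod [Atom str]] × [Atom int]]]]

Type
Prod -> Type
Prod × Atom -> Type
Prod × Atom × Atom -> Type
Atom × Atom × Atom -> Type
str × Atom × Atom -> Type
str × int × Atom -> Type
str × int × str -> Type
str × int × str -> Prod
str × int × str -> Prod × Atom
str × int × str -> Atom × Atom
str × int × str -> str × Atom
str × int × str -> str × int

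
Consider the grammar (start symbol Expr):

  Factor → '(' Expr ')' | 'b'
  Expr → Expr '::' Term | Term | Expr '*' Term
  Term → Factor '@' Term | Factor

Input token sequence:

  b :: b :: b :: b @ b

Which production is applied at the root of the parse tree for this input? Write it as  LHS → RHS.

[Expr [Expr [Expr [Expr [Term [Factor b]]] :: [Term [Factor b]]] :: [Term [Factor b]]] :: [Term [Factor b] @ [Term [Factor b]]]]

Expr → Expr '::' Term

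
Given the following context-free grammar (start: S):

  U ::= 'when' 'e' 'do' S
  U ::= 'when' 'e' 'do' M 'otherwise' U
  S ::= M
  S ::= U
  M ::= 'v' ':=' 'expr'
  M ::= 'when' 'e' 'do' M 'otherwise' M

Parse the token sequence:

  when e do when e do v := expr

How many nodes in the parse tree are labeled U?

2

[S [U when e do [S [U when e do [S [M v := expr]]]]]]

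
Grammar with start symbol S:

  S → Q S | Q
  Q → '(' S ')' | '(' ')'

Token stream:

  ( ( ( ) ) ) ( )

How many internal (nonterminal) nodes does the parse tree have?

[S [Q ( [S [Q ( [S [Q ( )]] )]] )] [S [Q ( )]]]

8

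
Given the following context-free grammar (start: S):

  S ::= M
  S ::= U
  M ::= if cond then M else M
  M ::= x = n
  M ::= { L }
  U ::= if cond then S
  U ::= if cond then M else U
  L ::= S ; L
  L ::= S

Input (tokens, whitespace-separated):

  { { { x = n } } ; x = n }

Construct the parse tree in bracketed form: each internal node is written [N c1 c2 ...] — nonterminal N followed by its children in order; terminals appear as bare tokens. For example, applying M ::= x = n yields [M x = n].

S
M
{ L }
{ S ; L }
{ M ; L }
{ { L } ; L }
{ { S } ; L }
{ { M } ; L }
{ { { L } } ; L }
{ { { S } } ; L }
{ { { M } } ; L }
{ { { x = n } } ; L }
{ { { x = n } } ; S }
{ { { x = n } } ; M }
{ { { x = n } } ; x = n }

[S [M { [L [S [M { [L [S [M { [L [S [M x = n]]] }]]] }]] ; [L [S [M x = n]]]] }]]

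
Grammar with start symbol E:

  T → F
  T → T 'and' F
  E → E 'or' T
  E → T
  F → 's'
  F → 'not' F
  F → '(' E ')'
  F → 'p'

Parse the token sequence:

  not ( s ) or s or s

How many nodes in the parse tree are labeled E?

4

[E [E [E [T [F not [F ( [E [T [F s]]] )]]]] or [T [F s]]] or [T [F s]]]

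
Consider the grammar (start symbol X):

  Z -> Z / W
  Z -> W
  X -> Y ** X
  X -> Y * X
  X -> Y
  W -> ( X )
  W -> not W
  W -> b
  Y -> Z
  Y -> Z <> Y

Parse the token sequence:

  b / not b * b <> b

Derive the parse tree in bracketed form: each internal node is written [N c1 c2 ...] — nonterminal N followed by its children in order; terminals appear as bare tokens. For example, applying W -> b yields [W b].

X
Y * X
Z * X
Z / W * X
W / W * X
b / W * X
b / not W * X
b / not b * X
b / not b * Y
b / not b * Z <> Y
b / not b * W <> Y
b / not b * b <> Y
b / not b * b <> Z
b / not b * b <> W
b / not b * b <> b

[X [Y [Z [Z [W b]] / [W not [W b]]]] * [X [Y [Z [W b]] <> [Y [Z [W b]]]]]]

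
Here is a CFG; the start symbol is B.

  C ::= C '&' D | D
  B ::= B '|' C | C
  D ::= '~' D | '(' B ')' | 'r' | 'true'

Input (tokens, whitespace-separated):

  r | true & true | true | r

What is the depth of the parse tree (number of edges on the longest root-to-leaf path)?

6

[B [B [B [B [C [D r]]] | [C [C [D true]] & [D true]]] | [C [D true]]] | [C [D r]]]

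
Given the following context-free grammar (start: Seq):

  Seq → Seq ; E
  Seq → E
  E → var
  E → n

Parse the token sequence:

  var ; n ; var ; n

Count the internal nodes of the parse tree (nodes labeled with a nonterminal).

8

[Seq [Seq [Seq [Seq [E var]] ; [E n]] ; [E var]] ; [E n]]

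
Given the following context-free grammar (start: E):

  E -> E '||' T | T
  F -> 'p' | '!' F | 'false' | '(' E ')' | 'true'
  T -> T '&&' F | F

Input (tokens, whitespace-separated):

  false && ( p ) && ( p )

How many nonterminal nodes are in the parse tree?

13

[E [T [T [T [F false]] && [F ( [E [T [F p]]] )]] && [F ( [E [T [F p]]] )]]]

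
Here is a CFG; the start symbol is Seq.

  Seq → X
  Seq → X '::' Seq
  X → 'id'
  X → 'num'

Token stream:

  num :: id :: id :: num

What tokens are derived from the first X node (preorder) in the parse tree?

num

[Seq [X num] :: [Seq [X id] :: [Seq [X id] :: [Seq [X num]]]]]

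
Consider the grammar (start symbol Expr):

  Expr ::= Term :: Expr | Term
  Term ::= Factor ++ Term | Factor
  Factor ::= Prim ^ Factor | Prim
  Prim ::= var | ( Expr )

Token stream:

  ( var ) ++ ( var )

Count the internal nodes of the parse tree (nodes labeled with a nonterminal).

[Expr [Term [Factor [Prim ( [Expr [Term [Factor [Prim var]]]] )]] ++ [Term [Factor [Prim ( [Expr [Term [Factor [Prim var]]]] )]]]]]

15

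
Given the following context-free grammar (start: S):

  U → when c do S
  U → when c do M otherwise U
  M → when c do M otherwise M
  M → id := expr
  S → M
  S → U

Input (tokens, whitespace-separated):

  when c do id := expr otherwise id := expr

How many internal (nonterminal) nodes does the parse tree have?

4

[S [M when c do [M id := expr] otherwise [M id := expr]]]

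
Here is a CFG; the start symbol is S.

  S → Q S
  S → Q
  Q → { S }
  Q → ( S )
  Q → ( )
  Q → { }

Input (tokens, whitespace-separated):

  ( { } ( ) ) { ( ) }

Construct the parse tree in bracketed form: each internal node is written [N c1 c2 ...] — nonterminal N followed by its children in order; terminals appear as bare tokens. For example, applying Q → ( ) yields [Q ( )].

S
Q S
( S ) S
( Q S ) S
( { } S ) S
( { } Q ) S
( { } ( ) ) S
( { } ( ) ) Q
( { } ( ) ) { S }
( { } ( ) ) { Q }
( { } ( ) ) { ( ) }

[S [Q ( [S [Q { }] [S [Q ( )]]] )] [S [Q { [S [Q ( )]] }]]]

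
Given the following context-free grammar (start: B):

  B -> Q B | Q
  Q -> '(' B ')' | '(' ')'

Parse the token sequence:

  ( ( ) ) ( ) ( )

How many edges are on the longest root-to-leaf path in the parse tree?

4

[B [Q ( [B [Q ( )]] )] [B [Q ( )] [B [Q ( )]]]]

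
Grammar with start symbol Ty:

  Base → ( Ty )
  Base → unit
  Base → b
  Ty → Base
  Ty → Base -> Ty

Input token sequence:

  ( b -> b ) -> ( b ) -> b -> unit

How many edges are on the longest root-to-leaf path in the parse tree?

[Ty [Base ( [Ty [Base b] -> [Ty [Base b]]] )] -> [Ty [Base ( [Ty [Base b]] )] -> [Ty [Base b] -> [Ty [Base unit]]]]]

5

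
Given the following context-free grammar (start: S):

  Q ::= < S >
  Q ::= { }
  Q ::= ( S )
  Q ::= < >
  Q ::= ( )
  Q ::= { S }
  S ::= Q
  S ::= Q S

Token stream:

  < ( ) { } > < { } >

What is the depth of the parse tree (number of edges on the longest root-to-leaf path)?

[S [Q < [S [Q ( )] [S [Q { }]]] >] [S [Q < [S [Q { }]] >]]]

5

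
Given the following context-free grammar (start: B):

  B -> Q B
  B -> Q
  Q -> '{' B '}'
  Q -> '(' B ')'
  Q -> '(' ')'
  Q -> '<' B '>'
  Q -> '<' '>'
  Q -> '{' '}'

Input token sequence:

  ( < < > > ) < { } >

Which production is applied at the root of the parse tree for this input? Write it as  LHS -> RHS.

[B [Q ( [B [Q < [B [Q < >]] >]] )] [B [Q < [B [Q { }]] >]]]

B -> Q B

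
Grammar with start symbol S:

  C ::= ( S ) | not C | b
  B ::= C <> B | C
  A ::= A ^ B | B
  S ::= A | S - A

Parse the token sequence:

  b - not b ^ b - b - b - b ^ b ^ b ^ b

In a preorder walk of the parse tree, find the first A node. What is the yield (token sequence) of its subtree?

b

[S [S [S [S [S [A [B [C b]]]] - [A [A [B [C not [C b]]]] ^ [B [C b]]]] - [A [B [C b]]]] - [A [B [C b]]]] - [A [A [A [A [B [C b]]] ^ [B [C b]]] ^ [B [C b]]] ^ [B [C b]]]]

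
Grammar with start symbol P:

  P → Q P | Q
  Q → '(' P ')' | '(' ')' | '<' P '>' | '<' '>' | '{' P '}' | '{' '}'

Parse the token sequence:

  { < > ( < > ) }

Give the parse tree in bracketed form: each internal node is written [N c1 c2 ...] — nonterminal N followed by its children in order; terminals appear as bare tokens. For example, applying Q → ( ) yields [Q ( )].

[P [Q { [P [Q < >] [P [Q ( [P [Q < >]] )]]] }]]

P
Q
{ P }
{ Q P }
{ < > P }
{ < > Q }
{ < > ( P ) }
{ < > ( Q ) }
{ < > ( < > ) }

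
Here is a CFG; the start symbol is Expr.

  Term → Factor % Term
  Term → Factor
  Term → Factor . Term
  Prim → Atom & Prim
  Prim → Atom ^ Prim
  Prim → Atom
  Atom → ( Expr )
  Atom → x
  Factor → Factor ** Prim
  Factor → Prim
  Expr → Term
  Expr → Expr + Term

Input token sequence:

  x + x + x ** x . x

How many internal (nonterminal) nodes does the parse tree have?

[Expr [Expr [Expr [Term [Factor [Prim [Atom x]]]]] + [Term [Factor [Prim [Atom x]]]]] + [Term [Factor [Factor [Prim [Atom x]]] ** [Prim [Atom x]]] . [Term [Factor [Prim [Atom x]]]]]]

22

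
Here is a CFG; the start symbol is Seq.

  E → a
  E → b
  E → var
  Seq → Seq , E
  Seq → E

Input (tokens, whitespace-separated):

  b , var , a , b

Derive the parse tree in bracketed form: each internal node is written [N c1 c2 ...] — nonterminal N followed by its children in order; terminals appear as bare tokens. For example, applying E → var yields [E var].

Seq
Seq , E
Seq , E , E
Seq , E , E , E
E , E , E , E
b , E , E , E
b , var , E , E
b , var , a , E
b , var , a , b

[Seq [Seq [Seq [Seq [E b]] , [E var]] , [E a]] , [E b]]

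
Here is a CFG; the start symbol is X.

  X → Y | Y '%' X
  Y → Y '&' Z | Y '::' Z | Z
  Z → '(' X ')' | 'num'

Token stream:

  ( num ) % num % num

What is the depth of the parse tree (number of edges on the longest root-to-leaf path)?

[X [Y [Z ( [X [Y [Z num]]] )]] % [X [Y [Z num]] % [X [Y [Z num]]]]]

6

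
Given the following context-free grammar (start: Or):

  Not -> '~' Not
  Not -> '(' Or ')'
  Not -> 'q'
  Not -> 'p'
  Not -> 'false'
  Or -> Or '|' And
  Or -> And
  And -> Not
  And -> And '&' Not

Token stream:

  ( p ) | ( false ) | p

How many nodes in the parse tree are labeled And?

5

[Or [Or [Or [And [Not ( [Or [And [Not p]]] )]]] | [And [Not ( [Or [And [Not false]]] )]]] | [And [Not p]]]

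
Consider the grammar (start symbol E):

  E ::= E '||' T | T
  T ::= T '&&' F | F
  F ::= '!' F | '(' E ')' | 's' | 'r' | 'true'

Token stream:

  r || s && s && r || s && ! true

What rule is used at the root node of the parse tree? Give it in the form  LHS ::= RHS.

E ::= E '||' T

[E [E [E [T [F r]]] || [T [T [T [F s]] && [F s]] && [F r]]] || [T [T [F s]] && [F ! [F true]]]]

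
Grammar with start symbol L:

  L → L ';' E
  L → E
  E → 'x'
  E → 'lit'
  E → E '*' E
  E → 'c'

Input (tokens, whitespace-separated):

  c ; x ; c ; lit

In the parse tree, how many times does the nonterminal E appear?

[L [L [L [L [E c]] ; [E x]] ; [E c]] ; [E lit]]

4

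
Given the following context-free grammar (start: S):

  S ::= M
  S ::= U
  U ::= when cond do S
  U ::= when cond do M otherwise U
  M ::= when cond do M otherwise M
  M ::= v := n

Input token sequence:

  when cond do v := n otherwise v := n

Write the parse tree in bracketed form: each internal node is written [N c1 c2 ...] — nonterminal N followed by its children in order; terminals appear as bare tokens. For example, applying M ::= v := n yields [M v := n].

[S [M when cond do [M v := n] otherwise [M v := n]]]

S
M
when cond do M otherwise M
when cond do v := n otherwise M
when cond do v := n otherwise v := n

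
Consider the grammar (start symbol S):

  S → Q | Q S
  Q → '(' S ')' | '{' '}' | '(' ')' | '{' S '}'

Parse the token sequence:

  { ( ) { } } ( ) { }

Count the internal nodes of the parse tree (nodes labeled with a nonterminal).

[S [Q { [S [Q ( )] [S [Q { }]]] }] [S [Q ( )] [S [Q { }]]]]

10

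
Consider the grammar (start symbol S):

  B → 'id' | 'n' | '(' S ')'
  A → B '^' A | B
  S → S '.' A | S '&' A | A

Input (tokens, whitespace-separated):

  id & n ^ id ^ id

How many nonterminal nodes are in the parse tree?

[S [S [A [B id]]] & [A [B n] ^ [A [B id] ^ [A [B id]]]]]

10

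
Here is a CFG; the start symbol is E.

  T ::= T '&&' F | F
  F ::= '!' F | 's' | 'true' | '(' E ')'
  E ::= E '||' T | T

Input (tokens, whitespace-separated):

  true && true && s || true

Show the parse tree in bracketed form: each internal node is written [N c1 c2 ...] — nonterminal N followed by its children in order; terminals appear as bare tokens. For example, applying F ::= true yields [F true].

E
E || T
T || T
T && F || T
T && F && F || T
F && F && F || T
true && F && F || T
true && true && F || T
true && true && s || T
true && true && s || F
true && true && s || true

[E [E [T [T [T [F true]] && [F true]] && [F s]]] || [T [F true]]]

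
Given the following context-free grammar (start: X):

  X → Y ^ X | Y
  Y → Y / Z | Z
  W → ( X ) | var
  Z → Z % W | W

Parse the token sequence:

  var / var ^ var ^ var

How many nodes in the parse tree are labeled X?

3

[X [Y [Y [Z [W var]]] / [Z [W var]]] ^ [X [Y [Z [W var]]] ^ [X [Y [Z [W var]]]]]]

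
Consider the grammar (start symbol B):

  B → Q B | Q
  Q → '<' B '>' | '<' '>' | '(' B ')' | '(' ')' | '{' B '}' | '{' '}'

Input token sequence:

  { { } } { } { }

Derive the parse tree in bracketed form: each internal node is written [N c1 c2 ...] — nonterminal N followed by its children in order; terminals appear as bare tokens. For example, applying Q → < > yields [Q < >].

[B [Q { [B [Q { }]] }] [B [Q { }] [B [Q { }]]]]

B
Q B
{ B } B
{ Q } B
{ { } } B
{ { } } Q B
{ { } } { } B
{ { } } { } Q
{ { } } { } { }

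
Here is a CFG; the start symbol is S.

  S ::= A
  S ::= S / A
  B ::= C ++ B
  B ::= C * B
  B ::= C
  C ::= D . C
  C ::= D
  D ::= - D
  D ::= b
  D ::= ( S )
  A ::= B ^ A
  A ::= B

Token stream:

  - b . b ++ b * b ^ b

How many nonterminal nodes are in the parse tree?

18

[S [A [B [C [D - [D b]] . [C [D b]]] ++ [B [C [D b]] * [B [C [D b]]]]] ^ [A [B [C [D b]]]]]]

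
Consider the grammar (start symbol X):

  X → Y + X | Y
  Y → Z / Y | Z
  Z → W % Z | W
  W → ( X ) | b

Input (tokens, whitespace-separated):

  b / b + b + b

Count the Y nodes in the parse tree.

4

[X [Y [Z [W b]] / [Y [Z [W b]]]] + [X [Y [Z [W b]]] + [X [Y [Z [W b]]]]]]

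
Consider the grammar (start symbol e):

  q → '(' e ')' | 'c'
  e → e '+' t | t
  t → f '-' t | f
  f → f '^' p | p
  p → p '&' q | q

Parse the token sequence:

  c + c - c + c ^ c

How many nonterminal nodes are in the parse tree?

22

[e [e [e [t [f [p [q c]]]]] + [t [f [p [q c]]] - [t [f [p [q c]]]]]] + [t [f [f [p [q c]]] ^ [p [q c]]]]]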